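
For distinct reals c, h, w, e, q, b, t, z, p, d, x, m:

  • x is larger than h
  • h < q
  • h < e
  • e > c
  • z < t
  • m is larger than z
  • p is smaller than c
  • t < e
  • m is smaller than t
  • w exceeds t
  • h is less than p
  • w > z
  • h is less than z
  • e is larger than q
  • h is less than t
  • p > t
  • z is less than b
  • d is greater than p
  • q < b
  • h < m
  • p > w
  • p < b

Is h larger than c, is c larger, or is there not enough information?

c

h < z and z < t give h < t.
With t < w: h < z < t < w.
Then w < p extends the chain to p.
Then p < c extends the chain to c.
So c is larger.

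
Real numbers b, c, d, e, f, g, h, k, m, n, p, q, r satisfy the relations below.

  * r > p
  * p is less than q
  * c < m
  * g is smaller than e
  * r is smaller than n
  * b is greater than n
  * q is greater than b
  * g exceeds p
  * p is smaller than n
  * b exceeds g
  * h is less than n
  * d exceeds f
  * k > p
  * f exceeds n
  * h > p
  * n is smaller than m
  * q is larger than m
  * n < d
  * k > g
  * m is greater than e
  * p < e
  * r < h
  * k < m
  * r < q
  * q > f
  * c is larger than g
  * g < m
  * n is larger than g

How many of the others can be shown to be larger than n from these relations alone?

The elements the relations force above n are m, b, f, d, q — no chain reaches any other.
That is 5.

5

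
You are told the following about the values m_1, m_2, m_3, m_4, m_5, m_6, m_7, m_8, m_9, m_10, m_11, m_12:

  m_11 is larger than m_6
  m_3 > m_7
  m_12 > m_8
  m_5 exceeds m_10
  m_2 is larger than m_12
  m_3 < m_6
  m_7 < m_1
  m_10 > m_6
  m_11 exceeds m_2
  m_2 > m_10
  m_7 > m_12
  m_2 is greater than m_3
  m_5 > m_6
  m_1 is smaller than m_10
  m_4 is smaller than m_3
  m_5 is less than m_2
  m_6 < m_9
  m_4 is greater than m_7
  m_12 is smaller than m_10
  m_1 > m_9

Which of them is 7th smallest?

Piecing the relations together gives one ordering: m_8 < m_12 < m_7 < m_4 < m_3 < m_6 < m_9 < m_1 < m_10 < m_5 < m_2 < m_11.
Counting 7 from the smallest end gives m_9.

m_9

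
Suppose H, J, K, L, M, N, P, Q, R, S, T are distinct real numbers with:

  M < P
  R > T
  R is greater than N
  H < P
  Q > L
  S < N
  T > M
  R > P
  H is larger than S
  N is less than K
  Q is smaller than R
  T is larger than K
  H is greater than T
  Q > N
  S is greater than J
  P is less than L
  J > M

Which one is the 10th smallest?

Chaining the given pairs: M < J < S < N < K < T < H < P < L < Q < R.
The 10th smallest is Q.

Q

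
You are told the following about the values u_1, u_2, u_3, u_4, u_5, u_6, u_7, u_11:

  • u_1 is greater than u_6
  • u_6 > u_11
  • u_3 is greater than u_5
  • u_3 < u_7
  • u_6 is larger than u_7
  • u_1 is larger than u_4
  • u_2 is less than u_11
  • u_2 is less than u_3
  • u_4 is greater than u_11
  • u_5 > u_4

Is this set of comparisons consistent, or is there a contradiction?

consistent

Every relation is compatible with u_2 < u_11 < u_4 < u_5 < u_3 < u_7 < u_6 < u_1; the set is consistent.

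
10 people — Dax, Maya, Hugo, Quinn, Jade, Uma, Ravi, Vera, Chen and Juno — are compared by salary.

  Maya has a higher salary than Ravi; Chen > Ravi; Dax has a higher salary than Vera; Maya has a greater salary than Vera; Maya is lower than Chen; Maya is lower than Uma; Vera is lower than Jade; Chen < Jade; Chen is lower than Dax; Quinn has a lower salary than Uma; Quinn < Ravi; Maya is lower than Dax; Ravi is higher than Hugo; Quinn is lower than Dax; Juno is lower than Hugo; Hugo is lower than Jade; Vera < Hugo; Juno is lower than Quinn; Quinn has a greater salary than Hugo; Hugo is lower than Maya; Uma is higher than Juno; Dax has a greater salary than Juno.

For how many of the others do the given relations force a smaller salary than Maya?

The elements the relations force below Maya are Juno, Vera, Hugo, Quinn, Ravi — no chain reaches any other.
That is 5.

5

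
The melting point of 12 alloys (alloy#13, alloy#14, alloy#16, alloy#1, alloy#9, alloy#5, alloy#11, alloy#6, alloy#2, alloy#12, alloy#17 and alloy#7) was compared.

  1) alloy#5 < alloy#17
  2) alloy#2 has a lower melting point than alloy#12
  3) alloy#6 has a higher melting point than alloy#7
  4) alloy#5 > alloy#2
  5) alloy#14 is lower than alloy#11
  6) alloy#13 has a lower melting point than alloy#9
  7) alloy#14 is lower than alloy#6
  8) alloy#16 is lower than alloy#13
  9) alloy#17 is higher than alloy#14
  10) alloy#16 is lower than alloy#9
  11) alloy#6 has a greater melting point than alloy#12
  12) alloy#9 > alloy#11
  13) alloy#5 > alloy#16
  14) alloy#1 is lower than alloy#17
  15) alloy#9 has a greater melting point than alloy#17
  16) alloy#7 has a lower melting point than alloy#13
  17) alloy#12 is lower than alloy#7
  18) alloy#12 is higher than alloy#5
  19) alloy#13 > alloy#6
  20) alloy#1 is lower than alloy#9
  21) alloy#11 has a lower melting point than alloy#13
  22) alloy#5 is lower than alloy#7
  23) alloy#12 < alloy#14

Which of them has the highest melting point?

Chaining downward from alloy#9: directly below it, alloy#16, alloy#1, alloy#11, alloy#13, alloy#17; then alloy#5, alloy#14, alloy#7, alloy#6; then alloy#2, alloy#12.
That covers every other element, and nothing is given above alloy#9, so alloy#9 is the highest melting point.

alloy#9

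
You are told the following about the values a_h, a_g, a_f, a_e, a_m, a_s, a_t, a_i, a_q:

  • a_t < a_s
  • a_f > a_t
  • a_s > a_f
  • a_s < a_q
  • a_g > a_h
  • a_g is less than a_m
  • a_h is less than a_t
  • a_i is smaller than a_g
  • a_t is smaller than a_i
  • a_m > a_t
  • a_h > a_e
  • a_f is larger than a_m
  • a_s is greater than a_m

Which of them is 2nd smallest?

a_h

Piecing the relations together gives one ordering: a_e < a_h < a_t < a_i < a_g < a_m < a_f < a_s < a_q.
Counting 2 from the smallest end gives a_h.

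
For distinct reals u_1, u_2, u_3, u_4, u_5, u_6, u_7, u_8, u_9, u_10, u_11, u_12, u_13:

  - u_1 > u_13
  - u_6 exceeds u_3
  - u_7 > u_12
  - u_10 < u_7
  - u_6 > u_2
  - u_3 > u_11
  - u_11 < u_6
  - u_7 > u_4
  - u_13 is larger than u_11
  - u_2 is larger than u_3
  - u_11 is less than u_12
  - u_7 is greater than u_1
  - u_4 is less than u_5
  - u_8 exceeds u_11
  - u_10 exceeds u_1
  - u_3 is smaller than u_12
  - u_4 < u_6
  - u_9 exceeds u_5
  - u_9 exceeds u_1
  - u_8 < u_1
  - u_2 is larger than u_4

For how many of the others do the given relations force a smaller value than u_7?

8

From u_7 the given relations immediately reach u_4, u_1, u_10, u_12.
From those, u_11, u_8, u_13, u_3 — 8 in total.
Nothing else is reachable below u_7; 8 in all.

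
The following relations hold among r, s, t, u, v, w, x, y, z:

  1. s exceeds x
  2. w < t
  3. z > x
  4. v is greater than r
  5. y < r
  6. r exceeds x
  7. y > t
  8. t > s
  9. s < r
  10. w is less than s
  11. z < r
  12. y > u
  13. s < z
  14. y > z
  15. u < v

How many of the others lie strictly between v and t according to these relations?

2

The relations place t below v. An element lies strictly between them when it is forced above t and also forced below v.
Above t: {y, r}. Below v: {x, u, w, s, z, y, r}.
Intersection: {y, r} — 2.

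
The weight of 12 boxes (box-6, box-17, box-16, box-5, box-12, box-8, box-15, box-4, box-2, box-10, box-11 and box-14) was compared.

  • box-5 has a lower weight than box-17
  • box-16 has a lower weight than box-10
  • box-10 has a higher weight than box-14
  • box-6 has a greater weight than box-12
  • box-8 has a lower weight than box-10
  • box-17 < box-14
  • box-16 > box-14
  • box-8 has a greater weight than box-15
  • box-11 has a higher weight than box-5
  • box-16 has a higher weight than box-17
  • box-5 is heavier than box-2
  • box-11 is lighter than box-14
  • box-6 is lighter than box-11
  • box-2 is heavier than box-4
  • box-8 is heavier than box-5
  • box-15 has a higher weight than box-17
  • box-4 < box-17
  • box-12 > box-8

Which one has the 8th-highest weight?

Chaining the given pairs: box-4 < box-2 < box-5 < box-17 < box-15 < box-8 < box-12 < box-6 < box-11 < box-14 < box-16 < box-10.
Counting 8 from the largest end gives box-15.

box-15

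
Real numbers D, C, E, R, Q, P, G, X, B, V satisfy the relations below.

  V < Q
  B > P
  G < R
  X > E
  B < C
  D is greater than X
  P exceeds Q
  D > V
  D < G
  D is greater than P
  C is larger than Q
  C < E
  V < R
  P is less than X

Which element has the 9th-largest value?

The consecutive relations fix a unique order: V < Q < P < B < C < E < X < D < G < R.
The 9th largest is Q.

Q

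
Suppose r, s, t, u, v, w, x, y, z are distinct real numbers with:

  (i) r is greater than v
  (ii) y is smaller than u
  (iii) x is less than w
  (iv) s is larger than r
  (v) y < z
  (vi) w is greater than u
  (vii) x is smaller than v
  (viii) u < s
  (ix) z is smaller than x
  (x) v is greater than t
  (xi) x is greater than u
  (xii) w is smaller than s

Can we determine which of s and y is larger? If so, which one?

s

y < z and z < x give y < x.
With x < v: y < z < x < v.
With v < r: y < z < x < v < r.
With r < s: y < z < x < v < r < s.
So s is larger.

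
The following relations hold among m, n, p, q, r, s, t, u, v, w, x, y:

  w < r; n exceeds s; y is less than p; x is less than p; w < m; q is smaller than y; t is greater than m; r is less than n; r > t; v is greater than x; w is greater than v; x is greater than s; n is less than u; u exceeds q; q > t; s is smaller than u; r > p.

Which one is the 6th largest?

q

Chaining the given pairs: s < x < v < w < m < t < q < y < p < r < n < u.
The 6th largest is q.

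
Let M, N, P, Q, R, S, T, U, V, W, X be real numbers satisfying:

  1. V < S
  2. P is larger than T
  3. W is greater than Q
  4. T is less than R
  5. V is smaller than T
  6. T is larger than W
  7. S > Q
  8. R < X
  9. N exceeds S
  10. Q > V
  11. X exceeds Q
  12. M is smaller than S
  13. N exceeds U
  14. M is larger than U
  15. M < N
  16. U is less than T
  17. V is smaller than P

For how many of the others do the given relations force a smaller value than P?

The elements the relations force below P are V, U, Q, W, T — no chain reaches any other.
That is 5.

5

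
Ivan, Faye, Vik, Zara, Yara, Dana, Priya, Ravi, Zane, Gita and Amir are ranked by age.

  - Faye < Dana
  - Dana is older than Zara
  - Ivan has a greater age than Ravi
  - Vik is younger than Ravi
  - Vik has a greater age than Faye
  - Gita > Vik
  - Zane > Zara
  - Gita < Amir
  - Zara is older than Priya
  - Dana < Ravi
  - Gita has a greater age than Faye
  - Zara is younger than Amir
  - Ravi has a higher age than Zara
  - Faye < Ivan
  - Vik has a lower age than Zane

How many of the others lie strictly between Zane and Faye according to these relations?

1

The relations place Faye below Zane. An element lies strictly between them when it is forced above Faye and also forced below Zane.
Above Faye: {Vik, Gita, Dana, Amir, Ravi, Ivan}. Below Zane: {Priya, Zara, Vik}.
Intersection: {Vik} — 1.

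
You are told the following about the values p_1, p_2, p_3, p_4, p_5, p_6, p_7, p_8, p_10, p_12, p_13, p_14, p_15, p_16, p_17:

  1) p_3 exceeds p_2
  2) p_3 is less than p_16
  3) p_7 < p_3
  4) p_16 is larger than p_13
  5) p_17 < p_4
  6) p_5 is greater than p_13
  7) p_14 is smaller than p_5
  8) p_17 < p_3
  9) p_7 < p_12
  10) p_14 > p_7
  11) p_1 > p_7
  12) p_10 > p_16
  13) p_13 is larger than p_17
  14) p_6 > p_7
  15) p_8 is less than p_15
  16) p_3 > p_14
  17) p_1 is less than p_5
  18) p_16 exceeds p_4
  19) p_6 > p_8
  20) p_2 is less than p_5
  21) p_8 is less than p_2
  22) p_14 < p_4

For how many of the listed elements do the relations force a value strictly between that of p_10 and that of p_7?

Chaining upward from p_7 reaches: p_14, p_1, p_4, p_12, p_3, p_16, p_6, p_5.
Chaining downward from p_10 reaches: p_17, p_8, p_14, p_2, p_4, p_3, p_13, p_16.
Strictly between p_7 and p_10 are those in both lists: p_14, p_4, p_3, p_16 — 4 elements.

4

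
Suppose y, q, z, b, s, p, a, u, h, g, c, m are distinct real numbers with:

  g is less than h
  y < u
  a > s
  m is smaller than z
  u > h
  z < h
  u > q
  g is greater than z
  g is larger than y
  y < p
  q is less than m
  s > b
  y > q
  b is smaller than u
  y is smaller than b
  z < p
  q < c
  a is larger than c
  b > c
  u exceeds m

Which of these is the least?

q

y is not least since q < y; m is not least since q < m; z is not least since m < z; c is not least since q < c; b is not least since c < b; g is not least since y < g; h is not least since z < h; u is not least since q < u; s is not least since b < s; p is not least since z < p; a is not least since s < a.
Only q has nothing below it, so q is the least.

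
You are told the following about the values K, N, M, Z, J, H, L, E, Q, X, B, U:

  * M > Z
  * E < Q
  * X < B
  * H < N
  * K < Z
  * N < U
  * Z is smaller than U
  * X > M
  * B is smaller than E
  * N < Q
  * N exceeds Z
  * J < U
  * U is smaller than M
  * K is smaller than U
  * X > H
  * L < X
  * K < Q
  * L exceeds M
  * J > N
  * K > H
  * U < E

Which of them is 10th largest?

Z

Piecing the relations together gives one ordering: H < K < Z < N < J < U < M < L < X < B < E < Q.
Counting 10 from the largest end gives Z.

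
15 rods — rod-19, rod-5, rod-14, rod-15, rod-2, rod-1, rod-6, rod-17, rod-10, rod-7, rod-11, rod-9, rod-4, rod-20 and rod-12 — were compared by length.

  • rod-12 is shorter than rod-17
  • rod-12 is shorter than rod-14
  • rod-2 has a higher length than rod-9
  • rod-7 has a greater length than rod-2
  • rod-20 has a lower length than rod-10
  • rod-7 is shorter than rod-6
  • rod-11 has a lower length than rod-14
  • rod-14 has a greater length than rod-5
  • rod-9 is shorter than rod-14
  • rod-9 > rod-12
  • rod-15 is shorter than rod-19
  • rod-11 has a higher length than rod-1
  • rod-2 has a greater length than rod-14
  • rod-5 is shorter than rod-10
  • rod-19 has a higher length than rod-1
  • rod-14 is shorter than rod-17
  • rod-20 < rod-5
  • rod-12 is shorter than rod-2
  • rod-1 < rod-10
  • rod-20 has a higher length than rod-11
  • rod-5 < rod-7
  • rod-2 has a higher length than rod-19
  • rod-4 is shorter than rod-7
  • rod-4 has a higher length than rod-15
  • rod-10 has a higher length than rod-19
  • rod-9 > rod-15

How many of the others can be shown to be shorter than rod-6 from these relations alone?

12

From rod-6 the given relations immediately reach rod-7.
From those, rod-4, rod-5, rod-2 — 4 in total.
From those, rod-12, rod-15, rod-19, rod-9, rod-20, rod-14 — 10 in total.
From those, rod-1, rod-11 — 12 in total.
Nothing else is reachable below rod-6; 12 in all.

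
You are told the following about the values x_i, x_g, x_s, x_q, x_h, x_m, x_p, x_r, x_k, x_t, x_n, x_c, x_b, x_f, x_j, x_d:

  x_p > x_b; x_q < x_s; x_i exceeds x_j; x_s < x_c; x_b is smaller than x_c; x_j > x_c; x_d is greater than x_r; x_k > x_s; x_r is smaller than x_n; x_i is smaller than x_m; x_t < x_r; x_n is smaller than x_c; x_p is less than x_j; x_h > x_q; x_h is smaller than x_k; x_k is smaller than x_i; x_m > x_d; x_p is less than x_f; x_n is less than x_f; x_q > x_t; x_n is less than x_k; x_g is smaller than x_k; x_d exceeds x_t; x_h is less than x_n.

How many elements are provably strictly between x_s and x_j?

1

The relations place x_s below x_j. An element lies strictly between them when it is forced above x_s and also forced below x_j.
Above x_s: {x_k, x_c, x_i, x_m}. Below x_j: {x_t, x_r, x_q, x_h, x_b, x_p, x_n, x_c}.
Intersection: {x_c} — 1.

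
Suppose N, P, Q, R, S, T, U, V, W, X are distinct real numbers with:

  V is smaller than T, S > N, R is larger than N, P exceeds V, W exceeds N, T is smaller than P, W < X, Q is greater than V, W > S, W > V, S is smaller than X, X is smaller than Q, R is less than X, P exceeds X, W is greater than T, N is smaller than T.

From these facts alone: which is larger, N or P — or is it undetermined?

P

N < S and S < W give N < W.
Then W < X extends the chain to X.
With X < P: N < S < W < X < P.
So P is larger.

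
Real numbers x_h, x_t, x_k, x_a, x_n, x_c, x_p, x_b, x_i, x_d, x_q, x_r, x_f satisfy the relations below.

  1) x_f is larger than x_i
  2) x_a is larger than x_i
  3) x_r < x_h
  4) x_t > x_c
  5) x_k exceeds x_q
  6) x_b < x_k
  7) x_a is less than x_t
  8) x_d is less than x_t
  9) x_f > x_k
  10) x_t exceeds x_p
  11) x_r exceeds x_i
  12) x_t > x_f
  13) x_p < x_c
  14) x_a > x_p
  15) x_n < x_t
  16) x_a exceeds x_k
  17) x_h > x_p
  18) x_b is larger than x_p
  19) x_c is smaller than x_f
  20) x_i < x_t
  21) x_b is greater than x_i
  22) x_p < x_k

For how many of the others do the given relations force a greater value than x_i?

From x_i the given relations immediately reach x_b, x_a, x_r, x_f, x_t.
From those, x_k, x_h — 7 in total.
Nothing else is reachable above x_i; 7 in all.

7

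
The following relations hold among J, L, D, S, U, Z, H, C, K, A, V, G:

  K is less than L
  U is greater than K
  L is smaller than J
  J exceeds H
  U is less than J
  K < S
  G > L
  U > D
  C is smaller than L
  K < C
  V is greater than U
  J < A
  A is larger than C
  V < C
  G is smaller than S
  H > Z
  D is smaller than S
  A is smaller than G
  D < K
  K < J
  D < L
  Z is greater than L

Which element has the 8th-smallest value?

H

Chaining the given pairs: D < K < U < V < C < L < Z < H < J < A < G < S.
The 8th smallest is H.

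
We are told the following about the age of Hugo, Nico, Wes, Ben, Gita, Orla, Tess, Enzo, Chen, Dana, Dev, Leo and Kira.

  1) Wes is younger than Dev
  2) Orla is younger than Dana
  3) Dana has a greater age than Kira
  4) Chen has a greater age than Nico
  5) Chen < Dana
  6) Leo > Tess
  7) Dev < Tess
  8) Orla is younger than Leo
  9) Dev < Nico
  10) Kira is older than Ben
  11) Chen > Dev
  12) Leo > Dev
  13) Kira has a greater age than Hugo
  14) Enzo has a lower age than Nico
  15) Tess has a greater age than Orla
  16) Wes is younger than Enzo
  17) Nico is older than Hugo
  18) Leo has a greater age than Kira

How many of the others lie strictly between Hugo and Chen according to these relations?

Chaining upward from Hugo reaches: Kira, Leo, Nico, Dana.
Chaining downward from Chen reaches: Wes, Enzo, Dev, Nico.
Strictly between Hugo and Chen are those in both lists: Nico — 1 element.

1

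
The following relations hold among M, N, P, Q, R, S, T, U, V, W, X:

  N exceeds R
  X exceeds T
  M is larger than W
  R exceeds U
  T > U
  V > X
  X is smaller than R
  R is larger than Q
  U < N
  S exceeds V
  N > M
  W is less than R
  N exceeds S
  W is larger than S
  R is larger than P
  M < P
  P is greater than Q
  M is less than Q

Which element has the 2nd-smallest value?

The consecutive relations fix a unique order: U < T < X < V < S < W < M < Q < P < R < N.
Counting 2 from the smallest end gives T.

T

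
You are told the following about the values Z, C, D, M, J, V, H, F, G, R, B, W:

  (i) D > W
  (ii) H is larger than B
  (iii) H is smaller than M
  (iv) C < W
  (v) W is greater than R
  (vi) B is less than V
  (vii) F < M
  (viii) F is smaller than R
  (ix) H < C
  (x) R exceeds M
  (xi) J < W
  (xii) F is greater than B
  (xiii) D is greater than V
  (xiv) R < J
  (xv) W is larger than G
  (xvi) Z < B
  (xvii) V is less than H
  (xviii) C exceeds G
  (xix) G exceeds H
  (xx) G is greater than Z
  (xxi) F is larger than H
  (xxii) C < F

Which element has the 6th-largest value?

The consecutive relations fix a unique order: Z < B < V < H < G < C < F < M < R < J < W < D.
The 6th largest is F.

F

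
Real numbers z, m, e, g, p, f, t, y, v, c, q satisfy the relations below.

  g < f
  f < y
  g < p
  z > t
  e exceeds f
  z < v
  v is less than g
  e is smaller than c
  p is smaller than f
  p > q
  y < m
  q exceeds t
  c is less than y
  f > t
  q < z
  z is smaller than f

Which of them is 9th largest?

z

The consecutive relations fix a unique order: t < q < z < v < g < p < f < e < c < y < m.
Counting 9 from the largest end gives z.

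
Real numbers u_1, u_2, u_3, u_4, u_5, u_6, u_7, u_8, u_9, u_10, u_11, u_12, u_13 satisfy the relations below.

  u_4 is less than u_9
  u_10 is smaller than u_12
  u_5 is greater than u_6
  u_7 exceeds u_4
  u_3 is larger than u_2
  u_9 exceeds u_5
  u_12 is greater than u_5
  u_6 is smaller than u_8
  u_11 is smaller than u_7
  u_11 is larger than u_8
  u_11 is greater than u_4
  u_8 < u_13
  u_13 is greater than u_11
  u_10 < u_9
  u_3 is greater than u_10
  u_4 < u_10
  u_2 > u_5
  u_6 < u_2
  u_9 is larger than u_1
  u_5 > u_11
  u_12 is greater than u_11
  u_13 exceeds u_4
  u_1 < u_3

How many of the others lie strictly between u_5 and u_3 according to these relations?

1

The relations place u_5 below u_3. An element lies strictly between them when it is forced above u_5 and also forced below u_3.
Above u_5: {u_2, u_12, u_9}. Below u_3: {u_4, u_6, u_8, u_11, u_1, u_2, u_10}.
Intersection: {u_2} — 1.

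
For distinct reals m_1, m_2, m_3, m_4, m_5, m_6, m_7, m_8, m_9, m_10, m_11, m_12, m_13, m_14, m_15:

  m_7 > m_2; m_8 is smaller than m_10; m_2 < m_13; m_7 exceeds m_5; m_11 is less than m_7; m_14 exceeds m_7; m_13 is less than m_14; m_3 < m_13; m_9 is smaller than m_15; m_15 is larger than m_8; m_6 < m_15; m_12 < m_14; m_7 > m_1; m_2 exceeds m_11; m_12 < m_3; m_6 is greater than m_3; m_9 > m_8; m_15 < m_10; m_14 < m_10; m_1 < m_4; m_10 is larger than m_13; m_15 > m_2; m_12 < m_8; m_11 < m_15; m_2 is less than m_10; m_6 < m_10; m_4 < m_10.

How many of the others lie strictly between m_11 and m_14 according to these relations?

Chaining upward from m_11 reaches: m_2, m_15, m_7, m_13, m_10.
Chaining downward from m_14 reaches: m_12, m_5, m_3, m_1, m_2, m_7, m_13.
Strictly between m_11 and m_14 are those in both lists: m_2, m_7, m_13 — 3 elements.

3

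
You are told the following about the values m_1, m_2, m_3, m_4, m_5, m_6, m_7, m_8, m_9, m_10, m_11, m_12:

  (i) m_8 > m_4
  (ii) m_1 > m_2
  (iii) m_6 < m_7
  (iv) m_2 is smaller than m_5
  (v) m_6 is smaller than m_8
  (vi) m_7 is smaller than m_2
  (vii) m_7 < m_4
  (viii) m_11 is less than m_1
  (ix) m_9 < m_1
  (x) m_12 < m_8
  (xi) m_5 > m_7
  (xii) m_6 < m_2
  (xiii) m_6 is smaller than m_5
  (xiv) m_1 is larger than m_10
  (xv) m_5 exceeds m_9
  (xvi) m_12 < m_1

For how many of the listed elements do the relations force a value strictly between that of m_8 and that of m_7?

1

Chaining upward from m_7 reaches: m_4, m_2, m_1, m_5.
Chaining downward from m_8 reaches: m_6, m_4, m_12.
Strictly between m_7 and m_8 are those in both lists: m_4 — 1 element.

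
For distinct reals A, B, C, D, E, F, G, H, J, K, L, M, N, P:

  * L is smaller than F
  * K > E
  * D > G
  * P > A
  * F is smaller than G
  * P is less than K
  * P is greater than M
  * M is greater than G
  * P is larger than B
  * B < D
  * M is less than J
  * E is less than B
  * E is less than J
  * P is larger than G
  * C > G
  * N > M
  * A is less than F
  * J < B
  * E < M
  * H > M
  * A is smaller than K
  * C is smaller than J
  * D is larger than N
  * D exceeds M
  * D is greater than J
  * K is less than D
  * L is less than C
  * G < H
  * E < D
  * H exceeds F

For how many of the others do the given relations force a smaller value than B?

8

Directly below B: E, J.
One step further: C, M (4 so far).
One step further: L, G (6 so far).
One step further: F (7 so far).
One step further: A (8 so far).
No other element is forced below B by the given relations, so the count is 8.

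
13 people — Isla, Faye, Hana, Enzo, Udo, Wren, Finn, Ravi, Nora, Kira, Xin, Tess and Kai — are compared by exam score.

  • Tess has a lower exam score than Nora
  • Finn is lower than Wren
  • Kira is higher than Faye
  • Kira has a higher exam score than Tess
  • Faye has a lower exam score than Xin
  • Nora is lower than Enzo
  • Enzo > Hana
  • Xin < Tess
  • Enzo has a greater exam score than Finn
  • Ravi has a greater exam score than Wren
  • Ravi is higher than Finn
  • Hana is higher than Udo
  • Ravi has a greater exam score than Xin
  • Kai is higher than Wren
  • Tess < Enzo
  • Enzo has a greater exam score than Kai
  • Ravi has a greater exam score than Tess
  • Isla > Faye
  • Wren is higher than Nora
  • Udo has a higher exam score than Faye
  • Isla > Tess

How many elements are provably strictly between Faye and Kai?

The relations place Faye below Kai. An element lies strictly between them when it is forced above Faye and also forced below Kai.
Above Faye: {Xin, Tess, Udo, Nora, Wren, Hana, Ravi, Kira, Isla, Enzo}. Below Kai: {Xin, Tess, Nora, Finn, Wren}.
Intersection: {Xin, Tess, Nora, Wren} — 4.

4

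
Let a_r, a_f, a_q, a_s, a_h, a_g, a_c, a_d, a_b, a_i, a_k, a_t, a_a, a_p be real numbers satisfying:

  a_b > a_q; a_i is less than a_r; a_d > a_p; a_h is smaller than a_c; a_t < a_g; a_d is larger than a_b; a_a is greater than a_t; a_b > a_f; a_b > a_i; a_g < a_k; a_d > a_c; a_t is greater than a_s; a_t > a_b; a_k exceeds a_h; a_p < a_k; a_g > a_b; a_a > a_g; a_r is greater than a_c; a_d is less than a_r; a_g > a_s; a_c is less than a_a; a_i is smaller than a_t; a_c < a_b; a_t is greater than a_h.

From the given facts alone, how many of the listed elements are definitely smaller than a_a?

Directly below a_a: a_c, a_t, a_g.
One step further: a_s, a_i, a_h, a_b (7 so far).
One step further: a_f, a_q (9 so far).
No other element is forced below a_a by the given relations, so the count is 9.

9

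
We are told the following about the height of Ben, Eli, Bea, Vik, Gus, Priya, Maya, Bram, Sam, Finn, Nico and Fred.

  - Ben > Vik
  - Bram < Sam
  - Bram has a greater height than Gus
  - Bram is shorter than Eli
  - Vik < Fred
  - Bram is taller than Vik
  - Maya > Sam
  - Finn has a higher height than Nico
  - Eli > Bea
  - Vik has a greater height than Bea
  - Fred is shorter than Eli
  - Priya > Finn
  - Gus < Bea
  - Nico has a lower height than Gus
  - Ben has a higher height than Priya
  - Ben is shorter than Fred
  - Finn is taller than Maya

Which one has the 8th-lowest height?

The consecutive relations fix a unique order: Nico < Gus < Bea < Vik < Bram < Sam < Maya < Finn < Priya < Ben < Fred < Eli.
Counting 8 from the smallest end gives Finn.

Finn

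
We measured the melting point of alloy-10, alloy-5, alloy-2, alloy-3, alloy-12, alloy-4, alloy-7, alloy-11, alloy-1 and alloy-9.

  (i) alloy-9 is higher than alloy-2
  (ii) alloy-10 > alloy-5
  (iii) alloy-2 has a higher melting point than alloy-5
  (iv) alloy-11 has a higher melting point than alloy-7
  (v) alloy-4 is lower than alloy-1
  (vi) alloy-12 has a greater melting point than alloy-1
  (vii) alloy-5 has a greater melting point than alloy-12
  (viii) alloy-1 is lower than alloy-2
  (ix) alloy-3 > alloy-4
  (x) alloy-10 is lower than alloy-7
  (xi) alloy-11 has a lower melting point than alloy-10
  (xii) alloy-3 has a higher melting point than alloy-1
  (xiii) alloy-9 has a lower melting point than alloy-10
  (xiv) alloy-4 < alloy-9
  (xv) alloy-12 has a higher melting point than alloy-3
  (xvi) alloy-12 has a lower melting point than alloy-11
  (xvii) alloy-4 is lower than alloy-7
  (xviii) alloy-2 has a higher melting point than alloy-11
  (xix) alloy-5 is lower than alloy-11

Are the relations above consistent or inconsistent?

Chaining the given relations yields alloy-11 < alloy-2 < alloy-9 < alloy-10 < alloy-7, so alloy-11 < alloy-7. But one relation states alloy-7 < alloy-11. These cannot both hold.

inconsistent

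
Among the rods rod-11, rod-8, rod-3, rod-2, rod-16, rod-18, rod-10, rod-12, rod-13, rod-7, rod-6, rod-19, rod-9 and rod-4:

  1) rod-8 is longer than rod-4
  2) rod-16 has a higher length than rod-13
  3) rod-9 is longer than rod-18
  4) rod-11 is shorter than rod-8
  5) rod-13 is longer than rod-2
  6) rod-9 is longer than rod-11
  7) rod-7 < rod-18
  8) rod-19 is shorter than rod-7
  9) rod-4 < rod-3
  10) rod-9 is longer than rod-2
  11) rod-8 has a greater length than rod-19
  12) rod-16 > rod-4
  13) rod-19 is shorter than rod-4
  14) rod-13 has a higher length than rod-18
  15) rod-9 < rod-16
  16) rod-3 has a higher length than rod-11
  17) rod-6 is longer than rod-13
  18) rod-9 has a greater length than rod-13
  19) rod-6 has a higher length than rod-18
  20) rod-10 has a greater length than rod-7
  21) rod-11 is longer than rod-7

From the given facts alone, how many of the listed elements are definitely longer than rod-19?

The elements the relations force above rod-19 are rod-7, rod-18, rod-11, rod-13, rod-9, rod-4, rod-8, rod-6, rod-3, rod-10, rod-16 — no chain reaches any other.
That is 11.

11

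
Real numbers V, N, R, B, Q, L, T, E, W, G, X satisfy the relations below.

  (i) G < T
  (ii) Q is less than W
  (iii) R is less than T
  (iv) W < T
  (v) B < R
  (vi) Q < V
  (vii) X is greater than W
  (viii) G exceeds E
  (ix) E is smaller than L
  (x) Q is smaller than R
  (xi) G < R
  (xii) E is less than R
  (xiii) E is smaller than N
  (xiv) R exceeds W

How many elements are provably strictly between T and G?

1

Chaining upward from G reaches: R.
Chaining downward from T reaches: Q, B, E, W, R.
Strictly between G and T are those in both lists: R — 1 element.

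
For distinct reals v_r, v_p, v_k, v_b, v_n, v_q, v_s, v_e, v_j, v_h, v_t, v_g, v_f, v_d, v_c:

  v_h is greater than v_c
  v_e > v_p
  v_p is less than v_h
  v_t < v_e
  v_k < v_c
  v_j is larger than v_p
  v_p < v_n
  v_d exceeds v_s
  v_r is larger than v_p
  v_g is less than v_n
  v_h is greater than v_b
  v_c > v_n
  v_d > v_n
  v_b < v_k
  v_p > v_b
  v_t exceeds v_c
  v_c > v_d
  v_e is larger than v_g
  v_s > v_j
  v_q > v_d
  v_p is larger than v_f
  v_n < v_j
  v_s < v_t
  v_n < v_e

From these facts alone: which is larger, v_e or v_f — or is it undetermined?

Link the given pairs in sequence: v_f < v_p; v_p < v_n; v_n < v_j; v_j < v_s; v_s < v_d; v_d < v_c; v_c < v_t; v_t < v_e.
Chaining these gives v_f < v_p < v_n < v_j < v_s < v_d < v_c < v_t < v_e.
So v_e is larger.

v_e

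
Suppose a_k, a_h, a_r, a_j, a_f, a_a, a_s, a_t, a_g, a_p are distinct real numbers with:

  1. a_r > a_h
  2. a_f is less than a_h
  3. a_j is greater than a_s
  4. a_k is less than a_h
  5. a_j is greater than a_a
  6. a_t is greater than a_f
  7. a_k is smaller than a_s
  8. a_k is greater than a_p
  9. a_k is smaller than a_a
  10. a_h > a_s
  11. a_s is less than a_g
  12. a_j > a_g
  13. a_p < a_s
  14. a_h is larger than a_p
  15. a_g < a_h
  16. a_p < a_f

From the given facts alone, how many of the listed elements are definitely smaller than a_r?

The elements the relations force below a_r are a_p, a_k, a_s, a_g, a_f, a_h — no chain reaches any other.
That is 6.

6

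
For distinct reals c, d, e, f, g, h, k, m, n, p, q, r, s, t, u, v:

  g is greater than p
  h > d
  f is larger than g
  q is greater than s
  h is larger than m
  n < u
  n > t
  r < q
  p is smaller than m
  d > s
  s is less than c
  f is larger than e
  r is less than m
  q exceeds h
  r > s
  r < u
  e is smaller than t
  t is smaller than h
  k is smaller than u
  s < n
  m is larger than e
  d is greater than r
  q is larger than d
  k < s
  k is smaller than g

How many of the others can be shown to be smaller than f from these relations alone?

Directly below f: e, g.
One step further: k, p (4 so far).
Nothing else is reachable below f; 4 in all.

4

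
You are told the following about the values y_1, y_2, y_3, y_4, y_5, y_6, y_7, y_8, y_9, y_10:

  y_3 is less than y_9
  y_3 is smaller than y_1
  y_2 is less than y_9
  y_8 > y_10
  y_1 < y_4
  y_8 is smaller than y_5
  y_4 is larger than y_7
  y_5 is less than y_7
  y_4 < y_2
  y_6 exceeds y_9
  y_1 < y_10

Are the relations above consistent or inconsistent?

consistent

Every relation is compatible with y_3 < y_1 < y_10 < y_8 < y_5 < y_7 < y_4 < y_2 < y_9 < y_6; the set is consistent.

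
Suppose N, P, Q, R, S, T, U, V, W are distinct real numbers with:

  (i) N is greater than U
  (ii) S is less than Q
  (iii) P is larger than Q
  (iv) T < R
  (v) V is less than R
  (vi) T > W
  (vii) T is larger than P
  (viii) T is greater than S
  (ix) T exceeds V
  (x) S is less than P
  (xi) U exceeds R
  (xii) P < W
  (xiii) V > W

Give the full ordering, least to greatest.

S < Q < P < W < V < T < R < U < N

Nothing is placed below S, so it is least; from there S < Q; Q < P; P < W; W < V; V < T; T < R; R < U; U < N, each given directly.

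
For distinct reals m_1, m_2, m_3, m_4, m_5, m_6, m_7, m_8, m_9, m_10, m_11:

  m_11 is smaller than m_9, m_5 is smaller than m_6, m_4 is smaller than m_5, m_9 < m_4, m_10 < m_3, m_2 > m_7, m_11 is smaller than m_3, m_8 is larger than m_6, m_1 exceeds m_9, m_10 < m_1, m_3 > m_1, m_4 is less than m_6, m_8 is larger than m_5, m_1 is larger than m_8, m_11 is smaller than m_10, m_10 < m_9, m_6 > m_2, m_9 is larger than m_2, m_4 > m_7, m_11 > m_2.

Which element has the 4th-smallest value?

Chaining the given pairs: m_7 < m_2 < m_11 < m_10 < m_9 < m_4 < m_5 < m_6 < m_8 < m_1 < m_3.
Counting 4 from the smallest end gives m_10.

m_10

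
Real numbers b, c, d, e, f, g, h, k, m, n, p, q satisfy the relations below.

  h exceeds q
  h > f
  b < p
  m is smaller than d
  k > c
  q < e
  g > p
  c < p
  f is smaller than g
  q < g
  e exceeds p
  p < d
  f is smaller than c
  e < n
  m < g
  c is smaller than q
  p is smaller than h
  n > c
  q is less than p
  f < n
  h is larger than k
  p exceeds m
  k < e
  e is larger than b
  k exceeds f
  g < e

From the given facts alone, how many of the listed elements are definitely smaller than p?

5

From p the given relations immediately reach b, c, q, m.
From those, f — 5 in total.
No other element is forced below p by the given relations, so the count is 5.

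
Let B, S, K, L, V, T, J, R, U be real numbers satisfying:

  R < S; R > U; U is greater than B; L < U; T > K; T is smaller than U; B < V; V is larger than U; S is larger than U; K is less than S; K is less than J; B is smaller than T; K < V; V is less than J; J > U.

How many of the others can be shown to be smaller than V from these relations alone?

5

From V the given relations immediately reach B, K, U.
From those, L, T — 5 in total.
Nothing else is reachable below V; 5 in all.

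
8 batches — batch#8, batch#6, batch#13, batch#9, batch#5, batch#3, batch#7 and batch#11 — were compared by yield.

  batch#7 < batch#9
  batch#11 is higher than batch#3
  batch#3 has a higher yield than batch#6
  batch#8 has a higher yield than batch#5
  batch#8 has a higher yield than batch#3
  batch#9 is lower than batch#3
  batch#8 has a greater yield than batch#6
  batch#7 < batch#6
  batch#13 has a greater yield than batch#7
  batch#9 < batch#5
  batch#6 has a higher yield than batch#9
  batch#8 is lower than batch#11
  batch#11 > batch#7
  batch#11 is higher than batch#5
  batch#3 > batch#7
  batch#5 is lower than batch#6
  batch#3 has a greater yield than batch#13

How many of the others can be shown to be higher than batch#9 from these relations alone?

5

Directly above batch#9: batch#5, batch#6, batch#3.
One step further: batch#8, batch#11 (5 so far).
No other element is forced above batch#9 by the given relations, so the count is 5.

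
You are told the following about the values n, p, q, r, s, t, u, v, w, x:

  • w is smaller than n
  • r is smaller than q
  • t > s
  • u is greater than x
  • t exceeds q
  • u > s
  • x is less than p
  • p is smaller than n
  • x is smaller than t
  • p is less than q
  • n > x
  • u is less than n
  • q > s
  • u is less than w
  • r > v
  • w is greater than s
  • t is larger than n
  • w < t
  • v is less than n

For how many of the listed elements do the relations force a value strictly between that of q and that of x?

1

The relations place x below q. An element lies strictly between them when it is forced above x and also forced below q.
Above x: {p, u, w, n, t}. Below q: {v, s, p, r}.
Intersection: {p} — 1.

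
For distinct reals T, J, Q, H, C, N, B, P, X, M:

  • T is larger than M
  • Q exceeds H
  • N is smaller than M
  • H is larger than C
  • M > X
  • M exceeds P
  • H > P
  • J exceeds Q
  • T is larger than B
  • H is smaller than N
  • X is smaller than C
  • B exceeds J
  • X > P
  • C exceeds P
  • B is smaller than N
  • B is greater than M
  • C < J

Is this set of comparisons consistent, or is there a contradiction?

inconsistent

We have M < B stated directly, yet also B < N < M by chaining the others — so B < M. Contradiction.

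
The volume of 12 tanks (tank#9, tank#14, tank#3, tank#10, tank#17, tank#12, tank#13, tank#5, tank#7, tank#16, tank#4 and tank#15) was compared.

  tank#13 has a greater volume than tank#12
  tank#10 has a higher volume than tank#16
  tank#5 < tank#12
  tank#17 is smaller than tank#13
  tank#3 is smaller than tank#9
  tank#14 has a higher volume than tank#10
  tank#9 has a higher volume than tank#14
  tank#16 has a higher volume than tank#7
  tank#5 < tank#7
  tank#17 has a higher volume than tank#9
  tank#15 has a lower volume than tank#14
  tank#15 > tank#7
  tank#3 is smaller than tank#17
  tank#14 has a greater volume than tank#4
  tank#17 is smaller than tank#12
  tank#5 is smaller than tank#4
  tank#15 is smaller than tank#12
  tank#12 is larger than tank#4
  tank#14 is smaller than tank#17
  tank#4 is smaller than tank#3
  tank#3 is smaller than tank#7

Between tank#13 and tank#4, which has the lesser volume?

The relevant relations are tank#4 < tank#3; tank#3 < tank#7; tank#7 < tank#16; tank#16 < tank#10; tank#10 < tank#14; tank#14 < tank#9; tank#9 < tank#17; tank#17 < tank#12; tank#12 < tank#13.
Chaining these gives tank#4 < tank#3 < tank#7 < tank#16 < tank#10 < tank#14 < tank#9 < tank#17 < tank#12 < tank#13.
So tank#4 < tank#13; tank#4 is the smaller of the two.

tank#4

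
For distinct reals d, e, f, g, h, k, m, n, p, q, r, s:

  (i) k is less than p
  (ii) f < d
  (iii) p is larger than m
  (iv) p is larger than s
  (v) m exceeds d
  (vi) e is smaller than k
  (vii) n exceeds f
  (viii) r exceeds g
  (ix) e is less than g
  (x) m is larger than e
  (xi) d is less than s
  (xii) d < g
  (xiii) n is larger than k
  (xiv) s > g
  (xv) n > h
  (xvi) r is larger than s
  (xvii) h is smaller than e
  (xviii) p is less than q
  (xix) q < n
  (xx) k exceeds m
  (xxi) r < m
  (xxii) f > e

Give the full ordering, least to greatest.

Nothing is placed below h, so it is least; from there h < e; e < f; f < d; d < g; g < s; s < r; r < m; m < k; k < p; p < q; q < n, each given directly.

h < e < f < d < g < s < r < m < k < p < q < n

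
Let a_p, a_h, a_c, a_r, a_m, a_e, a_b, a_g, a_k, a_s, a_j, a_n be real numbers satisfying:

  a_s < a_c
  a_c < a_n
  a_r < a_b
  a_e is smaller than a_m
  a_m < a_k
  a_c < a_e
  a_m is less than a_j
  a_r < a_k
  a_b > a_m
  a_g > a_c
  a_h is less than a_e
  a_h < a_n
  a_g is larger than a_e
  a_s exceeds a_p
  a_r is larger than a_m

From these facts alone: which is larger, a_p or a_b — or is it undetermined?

a_b

a_p < a_s < a_c < a_e < a_m < a_b, by transitivity through a_s, a_c, a_e, a_m.
So a_b is larger.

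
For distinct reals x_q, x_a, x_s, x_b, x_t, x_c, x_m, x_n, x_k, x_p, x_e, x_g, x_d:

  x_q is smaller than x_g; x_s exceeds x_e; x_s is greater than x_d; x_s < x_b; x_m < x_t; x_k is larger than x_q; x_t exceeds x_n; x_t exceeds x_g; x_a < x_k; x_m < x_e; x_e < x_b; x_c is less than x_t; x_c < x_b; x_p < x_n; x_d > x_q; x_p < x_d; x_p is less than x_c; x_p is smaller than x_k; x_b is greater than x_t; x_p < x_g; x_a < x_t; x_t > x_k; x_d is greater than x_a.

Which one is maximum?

x_p is not greatest since x_p < x_g; x_a is not greatest since x_a < x_k; x_m is not greatest since x_m < x_t; x_c is not greatest since x_c < x_t; x_q is not greatest since x_q < x_k; x_g is not greatest since x_g < x_t; x_e is not greatest since x_e < x_b; x_n is not greatest since x_n < x_t; x_d is not greatest since x_d < x_s; x_k is not greatest since x_k < x_t; x_t is not greatest since x_t < x_b; x_s is not greatest since x_s < x_b.
Only x_b has nothing above it, so x_b is the maximum.

x_b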